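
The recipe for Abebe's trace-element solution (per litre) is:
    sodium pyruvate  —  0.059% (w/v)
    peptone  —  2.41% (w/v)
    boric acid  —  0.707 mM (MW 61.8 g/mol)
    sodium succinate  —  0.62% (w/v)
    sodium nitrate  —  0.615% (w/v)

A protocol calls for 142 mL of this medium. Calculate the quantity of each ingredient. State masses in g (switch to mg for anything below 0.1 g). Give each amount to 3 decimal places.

Target volume = 142 mL = 0.142 L.
sodium pyruvate: 0.059% w/v = 0.59 g/L → 0.59 × 0.142 L = 0.08378 g = 83.780 mg
peptone: 2.41% w/v = 24.1 g/L → 24.1 × 0.142 L = 3.422 g
boric acid: 0.707 mmol/L × 61.8 mg/mmol × 0.142 L = 6.204 mg
sodium succinate: 0.62% w/v = 6.2 g/L → 6.2 × 0.142 L = 0.880 g
sodium nitrate: 0.615 g per 100 mL × 142 mL ÷ 100 = 0.873 g

sodium pyruvate 83.780 mg; peptone 3.422 g; boric acid 6.204 mg; sodium succinate 0.880 g; sodium nitrate 0.873 g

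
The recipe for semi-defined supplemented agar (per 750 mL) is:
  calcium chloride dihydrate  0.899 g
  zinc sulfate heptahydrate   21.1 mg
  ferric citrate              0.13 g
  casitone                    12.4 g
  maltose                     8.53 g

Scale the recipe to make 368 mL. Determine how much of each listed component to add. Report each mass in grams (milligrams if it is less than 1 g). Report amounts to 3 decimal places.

calcium chloride dihydrate 441.109 mg; zinc sulfate heptahydrate 10.353 mg; ferric citrate 63.787 mg; casitone 6.084 g; maltose 4.185 g

Scale factor = 368 mL / 750 mL = 0.490667.
calcium chloride dihydrate: 0.899 g × (368 mL / 750 mL) = 0.441109 g = 441.109 mg
zinc sulfate heptahydrate: 21.1 mg × (368 mL / 750 mL) = 10.353 mg
ferric citrate: 0.13 g × (368 mL / 750 mL) = 0.0637867 g = 63.787 mg
casitone: 12.4 g × (368 mL / 750 mL) = 6.084 g
maltose: 8.53 g × (368 mL / 750 mL) = 4.185 g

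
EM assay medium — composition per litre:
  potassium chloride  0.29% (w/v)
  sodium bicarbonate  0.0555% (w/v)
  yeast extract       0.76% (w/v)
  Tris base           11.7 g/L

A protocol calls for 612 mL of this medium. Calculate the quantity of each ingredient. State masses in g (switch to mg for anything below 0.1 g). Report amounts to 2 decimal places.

potassium chloride 1.77 g; sodium bicarbonate 0.34 g; yeast extract 4.65 g; Tris base 7.16 g

Target volume = 612 mL = 0.612 L.
potassium chloride: 0.29% w/v = 2.9 g/L → 2.9 × 0.612 L = 1.77 g
sodium bicarbonate: 0.0555% w/v = 0.555 g/L → 0.555 × 0.612 L = 0.34 g
yeast extract: 0.76 g per 100 mL × 612 mL ÷ 100 = 4.65 g
Tris base: 11.7 g/L × 0.612 L = 7.16 g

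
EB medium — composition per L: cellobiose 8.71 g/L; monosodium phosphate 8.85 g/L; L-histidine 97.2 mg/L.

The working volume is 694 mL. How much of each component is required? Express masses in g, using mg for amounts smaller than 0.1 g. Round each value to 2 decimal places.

cellobiose 6.04 g; monosodium phosphate 6.14 g; L-histidine 67.46 mg

Target volume = 694 mL = 0.694 L.
cellobiose: 8.71 g/L × 0.694 L = 6.04 g
monosodium phosphate: 8.85 g/L × 0.694 L = 6.14 g
L-histidine: 97.2 mg/L × 0.694 L = 67.46 mg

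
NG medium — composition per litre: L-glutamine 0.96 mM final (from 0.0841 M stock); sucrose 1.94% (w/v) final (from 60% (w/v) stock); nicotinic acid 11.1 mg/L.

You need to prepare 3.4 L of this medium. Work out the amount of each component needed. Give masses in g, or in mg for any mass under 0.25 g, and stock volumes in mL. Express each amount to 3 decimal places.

Working volume: 3.4 L.
L-glutamine: C1V1 = C2V2 → 0.96 mM × 3400 mL ÷ 84.1 mM = 38.811 mL
sucrose: C1V1 = C2V2 → 1.94% ÷ 60% × 3400 mL = 109.933 mL
nicotinic acid: 11.1 mg/L × 3.4 L = 37.740 mg

L-glutamine 38.811 mL; sucrose 109.933 mL; nicotinic acid 37.740 mg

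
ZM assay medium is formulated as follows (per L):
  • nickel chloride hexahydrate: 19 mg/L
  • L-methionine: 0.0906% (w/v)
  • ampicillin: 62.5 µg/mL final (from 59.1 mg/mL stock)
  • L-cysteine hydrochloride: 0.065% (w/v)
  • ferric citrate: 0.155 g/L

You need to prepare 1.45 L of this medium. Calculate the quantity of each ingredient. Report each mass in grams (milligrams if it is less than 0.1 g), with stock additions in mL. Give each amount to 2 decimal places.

nickel chloride hexahydrate 27.55 mg; L-methionine 1.31 g; ampicillin 1.53 mL; L-cysteine hydrochloride 0.94 g; ferric citrate 0.22 g

Working volume: 1.45 L.
nickel chloride hexahydrate: 19 mg/L × 1.45 L = 27.55 mg
L-methionine: 0.0906 g per 100 mL × 1450 mL ÷ 100 = 1.31 g
ampicillin: dilute stock: 62.5 µg/mL × 1450 mL ÷ 59100 µg/mL = 1.53 mL
L-cysteine hydrochloride: 0.065 g per 100 mL × 1450 mL ÷ 100 = 0.94 g
ferric citrate: 0.155 g/L × 1.45 L = 0.22 g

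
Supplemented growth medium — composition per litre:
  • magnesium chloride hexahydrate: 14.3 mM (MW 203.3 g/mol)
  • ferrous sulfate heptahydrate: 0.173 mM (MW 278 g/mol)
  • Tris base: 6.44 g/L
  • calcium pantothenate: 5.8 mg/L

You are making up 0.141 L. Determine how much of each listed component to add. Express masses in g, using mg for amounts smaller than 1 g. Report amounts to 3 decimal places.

magnesium chloride hexahydrate 409.914 mg; ferrous sulfate heptahydrate 6.781 mg; Tris base 908.040 mg; calcium pantothenate 0.818 mg

Working volume: 0.141 L.
magnesium chloride hexahydrate: 14.3 mmol/L × 203.3 mg/mmol × 0.141 L = 409.914 mg
ferrous sulfate heptahydrate: 0.173 mmol/L × 278 mg/mmol × 0.141 L = 6.781 mg
Tris base: 6.44 g/L × 0.141 L = 0.90804 g = 908.040 mg
calcium pantothenate: 5.8 mg/L × 0.141 L = 0.818 mg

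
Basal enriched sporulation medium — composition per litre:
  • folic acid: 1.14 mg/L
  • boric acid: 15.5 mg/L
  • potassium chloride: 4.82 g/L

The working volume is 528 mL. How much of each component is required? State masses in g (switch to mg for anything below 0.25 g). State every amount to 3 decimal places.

Scale factor relative to 1 L: 0.528.
folic acid: 1.14 mg/L × 0.528 L = 0.602 mg
boric acid: 15.5 mg/L × 0.528 L = 8.184 mg
potassium chloride: 4.82 g/L × 0.528 L = 2.545 g

folic acid 0.602 mg; boric acid 8.184 mg; potassium chloride 2.545 g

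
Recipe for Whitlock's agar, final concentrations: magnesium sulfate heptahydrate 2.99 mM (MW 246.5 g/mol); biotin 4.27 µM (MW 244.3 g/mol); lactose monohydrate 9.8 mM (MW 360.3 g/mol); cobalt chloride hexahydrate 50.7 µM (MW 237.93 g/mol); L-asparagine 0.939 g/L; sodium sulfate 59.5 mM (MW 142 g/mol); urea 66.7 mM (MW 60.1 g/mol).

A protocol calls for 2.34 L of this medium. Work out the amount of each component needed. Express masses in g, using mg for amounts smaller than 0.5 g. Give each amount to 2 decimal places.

magnesium sulfate heptahydrate 1.72 g; biotin 2.44 mg; lactose monohydrate 8.26 g; cobalt chloride hexahydrate 28.23 mg; L-asparagine 2.20 g; sodium sulfate 19.77 g; urea 9.38 g

Scale factor relative to 1 L: 2.34.
magnesium sulfate heptahydrate: 2.99 mmol/L × 246.5 g/mol × 2.34 L ÷ 1000 = 1.72 g
biotin: 4.27 µmol/L × 244.3 g/mol × 2.34 L ÷ 1000 = 2.44 mg
lactose monohydrate: 9.8 mmol/L × 360.3 g/mol × 2.34 L ÷ 1000 = 8.26 g
cobalt chloride hexahydrate: 50.7 µmol/L × 237.93 g/mol × 2.34 L ÷ 1000 = 28.23 mg
L-asparagine: 0.939 g/L × 2.34 L = 2.20 g
sodium sulfate: 59.5 mmol/L × 142 g/mol × 2.34 L ÷ 1000 = 19.77 g
urea: 66.7 mmol/L × 60.1 g/mol × 2.34 L ÷ 1000 = 9.38 g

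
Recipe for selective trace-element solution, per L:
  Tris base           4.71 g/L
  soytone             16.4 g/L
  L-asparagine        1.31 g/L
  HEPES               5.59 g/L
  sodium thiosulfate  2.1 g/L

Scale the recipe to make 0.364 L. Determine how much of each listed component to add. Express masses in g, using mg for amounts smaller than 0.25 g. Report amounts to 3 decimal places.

Tris base 1.714 g; soytone 5.970 g; L-asparagine 0.477 g; HEPES 2.035 g; sodium thiosulfate 0.764 g

Working volume: 0.364 L.
Tris base: 4.71 g/L × 0.364 L = 1.714 g
soytone: 16.4 g/L × 0.364 L = 5.970 g
L-asparagine: 1.31 g/L × 0.364 L = 0.477 g
HEPES: 5.59 g/L × 0.364 L = 2.035 g
sodium thiosulfate: 2.1 g/L × 0.364 L = 0.764 g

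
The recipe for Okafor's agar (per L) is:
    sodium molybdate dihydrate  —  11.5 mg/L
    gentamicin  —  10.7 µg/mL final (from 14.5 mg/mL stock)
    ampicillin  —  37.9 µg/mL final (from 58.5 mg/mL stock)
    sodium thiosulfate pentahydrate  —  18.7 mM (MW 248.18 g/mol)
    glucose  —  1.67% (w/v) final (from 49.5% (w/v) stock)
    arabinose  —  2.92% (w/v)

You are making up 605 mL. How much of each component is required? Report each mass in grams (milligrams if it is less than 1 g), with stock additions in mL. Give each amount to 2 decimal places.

sodium molybdate dihydrate 6.96 mg; gentamicin 0.45 mL; ampicillin 0.39 mL; sodium thiosulfate pentahydrate 2.81 g; glucose 20.41 mL; arabinose 17.67 g

Scale factor relative to 1 L: 0.605.
sodium molybdate dihydrate: 11.5 mg/L × 0.605 L = 6.96 mg
gentamicin: dilute stock: 10.7 µg/mL × 605 mL ÷ 14500 µg/mL = 0.45 mL
ampicillin: C1V1 = C2V2 → 37.9 µg/mL × 605 mL ÷ 58500 µg/mL = 0.39 mL
sodium thiosulfate pentahydrate: 18.7 mmol/L × 248.18 g/mol × 0.605 L ÷ 1000 = 2.81 g
glucose: C1V1 = C2V2 → 1.67% ÷ 49.5% × 605 mL = 20.41 mL
arabinose: 2.92% w/v = 29.2 g/L → 29.2 × 0.605 L = 17.67 g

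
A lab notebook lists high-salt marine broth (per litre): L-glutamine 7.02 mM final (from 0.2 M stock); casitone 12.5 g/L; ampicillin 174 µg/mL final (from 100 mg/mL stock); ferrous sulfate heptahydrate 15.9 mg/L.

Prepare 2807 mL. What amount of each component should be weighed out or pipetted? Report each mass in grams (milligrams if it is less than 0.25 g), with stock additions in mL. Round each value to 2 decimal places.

L-glutamine 98.53 mL; casitone 35.09 g; ampicillin 4.88 mL; ferrous sulfate heptahydrate 44.63 mg

Working volume: 2807 mL = 2.807 L.
L-glutamine: V = C2·V2/C1 = 7.02 mM × 2807 mL ÷ 200 mM = 98.53 mL
casitone: 12.5 g/L × 2.807 L = 35.09 g
ampicillin: dilute stock: 174 µg/mL × 2807 mL ÷ 100000 µg/mL = 4.88 mL
ferrous sulfate heptahydrate: 15.9 mg/L × 2.807 L = 44.63 mg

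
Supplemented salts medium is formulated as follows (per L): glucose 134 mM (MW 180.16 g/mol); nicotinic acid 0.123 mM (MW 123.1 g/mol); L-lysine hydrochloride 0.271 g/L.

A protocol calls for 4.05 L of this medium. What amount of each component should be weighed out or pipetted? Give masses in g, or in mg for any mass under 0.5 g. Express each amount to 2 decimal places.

glucose 97.77 g; nicotinic acid 61.32 mg; L-lysine hydrochloride 1.10 g

Working volume: 4.05 L.
glucose: 134 mmol/L × 180.16 g/mol × 4.05 L ÷ 1000 = 97.77 g
nicotinic acid: 0.123 mmol/L × 123.1 mg/mmol × 4.05 L = 61.32 mg
L-lysine hydrochloride: 0.271 g/L × 4.05 L = 1.10 g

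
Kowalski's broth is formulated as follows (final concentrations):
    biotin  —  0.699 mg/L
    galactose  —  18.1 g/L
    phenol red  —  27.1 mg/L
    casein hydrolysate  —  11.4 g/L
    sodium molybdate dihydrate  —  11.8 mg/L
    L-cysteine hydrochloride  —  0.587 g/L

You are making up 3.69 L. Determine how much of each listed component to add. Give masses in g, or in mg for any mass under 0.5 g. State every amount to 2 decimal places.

Working volume: 3.69 L.
biotin: 0.699 mg/L × 3.69 L = 2.58 mg
galactose: 18.1 g/L × 3.69 L = 66.79 g
phenol red: 27.1 mg/L × 3.69 L = 100.00 mg
casein hydrolysate: 11.4 g/L × 3.69 L = 42.07 g
sodium molybdate dihydrate: 11.8 mg/L × 3.69 L = 43.54 mg
L-cysteine hydrochloride: 0.587 g/L × 3.69 L = 2.17 g

biotin 2.58 mg; galactose 66.79 g; phenol red 100.00 mg; casein hydrolysate 42.07 g; sodium molybdate dihydrate 43.54 mg; L-cysteine hydrochloride 2.17 g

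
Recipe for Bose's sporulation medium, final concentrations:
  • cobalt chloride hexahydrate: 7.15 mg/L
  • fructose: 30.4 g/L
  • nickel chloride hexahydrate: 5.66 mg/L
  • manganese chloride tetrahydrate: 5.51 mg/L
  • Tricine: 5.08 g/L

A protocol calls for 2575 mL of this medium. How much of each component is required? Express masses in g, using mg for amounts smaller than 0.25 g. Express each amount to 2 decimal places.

Scale factor relative to 1 L: 2.575.
cobalt chloride hexahydrate: 7.15 mg/L × 2.575 L = 18.41 mg
fructose: 30.4 g/L × 2.575 L = 78.28 g
nickel chloride hexahydrate: 5.66 mg/L × 2.575 L = 14.57 mg
manganese chloride tetrahydrate: 5.51 mg/L × 2.575 L = 14.19 mg
Tricine: 5.08 g/L × 2.575 L = 13.08 g

cobalt chloride hexahydrate 18.41 mg; fructose 78.28 g; nickel chloride hexahydrate 14.57 mg; manganese chloride tetrahydrate 14.19 mg; Tricine 13.08 g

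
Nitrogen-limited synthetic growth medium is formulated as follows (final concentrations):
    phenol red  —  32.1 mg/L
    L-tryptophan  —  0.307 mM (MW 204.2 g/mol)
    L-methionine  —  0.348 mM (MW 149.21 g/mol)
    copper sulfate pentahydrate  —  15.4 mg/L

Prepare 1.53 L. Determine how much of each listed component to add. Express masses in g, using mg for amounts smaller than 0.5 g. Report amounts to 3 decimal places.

Scale factor relative to 1 L: 1.53.
phenol red: 32.1 mg/L × 1.53 L = 49.113 mg
L-tryptophan: 0.307 mmol/L × 204.2 mg/mmol × 1.53 L = 95.915 mg
L-methionine: 0.348 mmol/L × 149.21 mg/mmol × 1.53 L = 79.445 mg
copper sulfate pentahydrate: 15.4 mg/L × 1.53 L = 23.562 mg

phenol red 49.113 mg; L-tryptophan 95.915 mg; L-methionine 79.445 mg; copper sulfate pentahydrate 23.562 mg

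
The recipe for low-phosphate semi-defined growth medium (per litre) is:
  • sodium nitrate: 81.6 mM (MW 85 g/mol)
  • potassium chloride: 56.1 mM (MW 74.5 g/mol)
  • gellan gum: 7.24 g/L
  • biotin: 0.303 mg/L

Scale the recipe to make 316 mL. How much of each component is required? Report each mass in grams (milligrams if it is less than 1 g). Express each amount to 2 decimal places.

Working volume: 316 mL = 0.316 L.
sodium nitrate: 81.6 mmol/L × 85 g/mol × 0.316 L ÷ 1000 = 2.19 g
potassium chloride: 56.1 mmol/L × 74.5 g/mol × 0.316 L ÷ 1000 = 1.32 g
gellan gum: 7.24 g/L × 0.316 L = 2.29 g
biotin: 0.303 mg/L × 0.316 L = 0.10 mg

sodium nitrate 2.19 g; potassium chloride 1.32 g; gellan gum 2.29 g; biotin 0.10 mg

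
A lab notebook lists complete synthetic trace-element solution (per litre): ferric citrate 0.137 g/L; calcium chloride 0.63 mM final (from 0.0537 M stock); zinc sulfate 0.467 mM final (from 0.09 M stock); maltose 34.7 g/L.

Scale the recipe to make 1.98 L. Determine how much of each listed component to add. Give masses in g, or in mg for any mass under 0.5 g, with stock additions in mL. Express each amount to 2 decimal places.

Scale factor relative to 1 L: 1.98.
ferric citrate: 0.137 g/L × 1.98 L = 0.27126 g = 271.26 mg
calcium chloride: C1V1 = C2V2 → 0.63 mM × 1980 mL ÷ 53.7 mM = 23.23 mL
zinc sulfate: C1V1 = C2V2 → 0.467 mM × 1980 mL ÷ 90 mM = 10.27 mL
maltose: 34.7 g/L × 1.98 L = 68.71 g

ferric citrate 271.26 mg; calcium chloride 23.23 mL; zinc sulfate 10.27 mL; maltose 68.71 g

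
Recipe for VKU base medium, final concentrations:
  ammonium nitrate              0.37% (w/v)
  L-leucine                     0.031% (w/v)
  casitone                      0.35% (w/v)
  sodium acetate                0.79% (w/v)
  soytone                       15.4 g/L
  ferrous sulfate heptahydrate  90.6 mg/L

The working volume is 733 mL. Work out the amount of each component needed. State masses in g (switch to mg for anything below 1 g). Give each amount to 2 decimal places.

ammonium nitrate 2.71 g; L-leucine 227.23 mg; casitone 2.57 g; sodium acetate 5.79 g; soytone 11.29 g; ferrous sulfate heptahydrate 66.41 mg

Working volume: 733 mL = 0.733 L.
ammonium nitrate: 0.37% w/v = 3.7 g/L → 3.7 × 0.733 L = 2.71 g
L-leucine: 0.031% w/v = 0.31 g/L → 0.31 × 0.733 L = 0.22723 g = 227.23 mg
casitone: 0.35% w/v = 3.5 g/L → 3.5 × 0.733 L = 2.57 g
sodium acetate: 0.79 g per 100 mL × 733 mL ÷ 100 = 5.79 g
soytone: 15.4 g/L × 0.733 L = 11.29 g
ferrous sulfate heptahydrate: 90.6 mg/L × 0.733 L = 66.41 mg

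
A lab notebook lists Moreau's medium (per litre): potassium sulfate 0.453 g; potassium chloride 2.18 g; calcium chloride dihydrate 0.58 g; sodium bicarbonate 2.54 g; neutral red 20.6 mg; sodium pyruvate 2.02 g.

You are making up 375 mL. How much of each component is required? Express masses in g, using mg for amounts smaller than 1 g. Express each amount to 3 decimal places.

potassium sulfate 169.875 mg; potassium chloride 817.500 mg; calcium chloride dihydrate 217.500 mg; sodium bicarbonate 952.500 mg; neutral red 7.725 mg; sodium pyruvate 757.500 mg

Ratio of target to recipe volume: 375 / 1000 = 0.375.
potassium sulfate: 0.453 g × (375 mL / 1000 mL) = 0.169875 g = 169.875 mg
potassium chloride: 2.18 g × (375 mL / 1000 mL) = 0.8175 g = 817.500 mg
calcium chloride dihydrate: 0.58 g × (375 mL / 1000 mL) = 0.2175 g = 217.500 mg
sodium bicarbonate: 2.54 g × (375 mL / 1000 mL) = 0.9525 g = 952.500 mg
neutral red: 20.6 mg × (375 mL / 1000 mL) = 7.725 mg
sodium pyruvate: 2.02 g × (375 mL / 1000 mL) = 0.7575 g = 757.500 mg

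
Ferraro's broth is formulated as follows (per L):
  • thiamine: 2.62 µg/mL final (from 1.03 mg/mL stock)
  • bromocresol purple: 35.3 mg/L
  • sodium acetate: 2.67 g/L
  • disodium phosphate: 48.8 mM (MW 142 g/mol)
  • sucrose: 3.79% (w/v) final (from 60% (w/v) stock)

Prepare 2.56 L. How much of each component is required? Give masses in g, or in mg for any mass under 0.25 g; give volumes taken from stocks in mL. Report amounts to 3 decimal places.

thiamine 6.512 mL; bromocresol purple 90.368 mg; sodium acetate 6.835 g; disodium phosphate 17.740 g; sucrose 161.707 mL

Scale factor relative to 1 L: 2.56.
thiamine: dilute stock: 2.62 µg/mL × 2560 mL ÷ 1030 µg/mL = 6.512 mL
bromocresol purple: 35.3 mg/L × 2.56 L = 90.368 mg
sodium acetate: 2.67 g/L × 2.56 L = 6.835 g
disodium phosphate: 48.8 mmol/L × 142 g/mol × 2.56 L ÷ 1000 = 17.740 g
sucrose: V = C2·V2/C1 = 3.79% ÷ 60% × 2560 mL = 161.707 mL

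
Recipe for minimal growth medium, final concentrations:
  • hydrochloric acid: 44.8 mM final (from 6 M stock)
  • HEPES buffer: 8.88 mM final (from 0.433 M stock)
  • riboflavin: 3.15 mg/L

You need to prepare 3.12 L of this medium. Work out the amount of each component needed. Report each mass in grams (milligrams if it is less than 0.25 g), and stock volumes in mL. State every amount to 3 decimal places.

hydrochloric acid 23.296 mL; HEPES buffer 63.985 mL; riboflavin 9.828 mg

Working volume: 3.12 L.
hydrochloric acid: C1V1 = C2V2 → 44.8 mM × 3120 mL ÷ 6000 mM = 23.296 mL
HEPES buffer: C1V1 = C2V2 → 8.88 mM × 3120 mL ÷ 433 mM = 63.985 mL
riboflavin: 3.15 mg/L × 3.12 L = 9.828 mg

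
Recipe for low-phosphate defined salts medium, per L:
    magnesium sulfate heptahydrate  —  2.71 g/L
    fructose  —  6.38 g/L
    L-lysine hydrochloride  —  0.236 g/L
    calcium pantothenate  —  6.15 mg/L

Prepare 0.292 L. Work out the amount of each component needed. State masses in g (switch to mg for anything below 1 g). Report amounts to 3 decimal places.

Working volume: 0.292 L.
magnesium sulfate heptahydrate: 2.71 g/L × 0.292 L = 0.79132 g = 791.320 mg
fructose: 6.38 g/L × 0.292 L = 1.863 g
L-lysine hydrochloride: 0.236 g/L × 0.292 L = 0.068912 g = 68.912 mg
calcium pantothenate: 6.15 mg/L × 0.292 L = 1.796 mg

magnesium sulfate heptahydrate 791.320 mg; fructose 1.863 g; L-lysine hydrochloride 68.912 mg; calcium pantothenate 1.796 mg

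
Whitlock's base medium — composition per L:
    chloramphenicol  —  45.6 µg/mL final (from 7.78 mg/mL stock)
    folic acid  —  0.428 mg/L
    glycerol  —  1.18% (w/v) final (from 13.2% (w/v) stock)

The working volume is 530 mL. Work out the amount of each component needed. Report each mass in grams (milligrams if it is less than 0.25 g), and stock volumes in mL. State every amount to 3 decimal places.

chloramphenicol 3.106 mL; folic acid 0.227 mg; glycerol 47.379 mL

Working volume: 530 mL = 0.53 L.
chloramphenicol: V = C2·V2/C1 = 45.6 µg/mL × 530 mL ÷ 7780 µg/mL = 3.106 mL
folic acid: 0.428 mg/L × 0.53 L = 0.227 mg
glycerol: C1V1 = C2V2 → 1.18% ÷ 13.2% × 530 mL = 47.379 mL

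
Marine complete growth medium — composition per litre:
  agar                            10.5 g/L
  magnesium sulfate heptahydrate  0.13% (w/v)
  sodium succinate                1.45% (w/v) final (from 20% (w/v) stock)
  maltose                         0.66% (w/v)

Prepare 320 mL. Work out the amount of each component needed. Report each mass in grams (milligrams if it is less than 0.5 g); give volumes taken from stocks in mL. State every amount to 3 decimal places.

Scale factor relative to 1 L: 0.32.
agar: 10.5 g/L × 0.32 L = 3.360 g
magnesium sulfate heptahydrate: 0.13 g per 100 mL × 320 mL ÷ 100 = 0.416 g = 416.000 mg
sodium succinate: V = C2·V2/C1 = 1.45% ÷ 20% × 320 mL = 23.200 mL
maltose: 0.66 g per 100 mL × 320 mL ÷ 100 = 2.112 g

agar 3.360 g; magnesium sulfate heptahydrate 416.000 mg; sodium succinate 23.200 mL; maltose 2.112 g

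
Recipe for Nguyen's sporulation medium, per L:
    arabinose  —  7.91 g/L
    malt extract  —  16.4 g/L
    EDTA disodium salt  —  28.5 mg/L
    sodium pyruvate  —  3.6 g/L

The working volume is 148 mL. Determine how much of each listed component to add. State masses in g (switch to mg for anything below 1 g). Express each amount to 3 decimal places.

Working volume: 148 mL = 0.148 L.
arabinose: 7.91 g/L × 0.148 L = 1.171 g
malt extract: 16.4 g/L × 0.148 L = 2.427 g
EDTA disodium salt: 28.5 mg/L × 0.148 L = 4.218 mg
sodium pyruvate: 3.6 g/L × 0.148 L = 0.5328 g = 532.800 mg

arabinose 1.171 g; malt extract 2.427 g; EDTA disodium salt 4.218 mg; sodium pyruvate 532.800 mg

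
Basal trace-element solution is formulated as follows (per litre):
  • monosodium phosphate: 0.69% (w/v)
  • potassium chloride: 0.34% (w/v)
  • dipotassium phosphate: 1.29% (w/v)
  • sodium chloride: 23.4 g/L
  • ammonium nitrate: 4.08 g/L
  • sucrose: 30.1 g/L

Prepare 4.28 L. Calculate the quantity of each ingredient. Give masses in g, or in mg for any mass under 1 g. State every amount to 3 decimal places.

Working volume: 4.28 L.
monosodium phosphate: 0.69% w/v = 6.9 g/L → 6.9 × 4.28 L = 29.532 g
potassium chloride: 0.34% w/v = 3.4 g/L → 3.4 × 4.28 L = 14.552 g
dipotassium phosphate: 1.29% w/v = 12.9 g/L → 12.9 × 4.28 L = 55.212 g
sodium chloride: 23.4 g/L × 4.28 L = 100.152 g
ammonium nitrate: 4.08 g/L × 4.28 L = 17.462 g
sucrose: 30.1 g/L × 4.28 L = 128.828 g

monosodium phosphate 29.532 g; potassium chloride 14.552 g; dipotassium phosphate 55.212 g; sodium chloride 100.152 g; ammonium nitrate 17.462 g; sucrose 128.828 g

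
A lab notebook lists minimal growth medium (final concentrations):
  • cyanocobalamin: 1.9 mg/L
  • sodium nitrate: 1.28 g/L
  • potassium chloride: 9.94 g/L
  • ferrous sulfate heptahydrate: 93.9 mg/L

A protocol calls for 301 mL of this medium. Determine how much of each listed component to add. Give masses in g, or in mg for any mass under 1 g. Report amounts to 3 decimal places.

cyanocobalamin 0.572 mg; sodium nitrate 385.280 mg; potassium chloride 2.992 g; ferrous sulfate heptahydrate 28.264 mg

Working volume: 301 mL = 0.301 L.
cyanocobalamin: 1.9 mg/L × 0.301 L = 0.572 mg
sodium nitrate: 1.28 g/L × 0.301 L = 0.38528 g = 385.280 mg
potassium chloride: 9.94 g/L × 0.301 L = 2.992 g
ferrous sulfate heptahydrate: 93.9 mg/L × 0.301 L = 28.264 mg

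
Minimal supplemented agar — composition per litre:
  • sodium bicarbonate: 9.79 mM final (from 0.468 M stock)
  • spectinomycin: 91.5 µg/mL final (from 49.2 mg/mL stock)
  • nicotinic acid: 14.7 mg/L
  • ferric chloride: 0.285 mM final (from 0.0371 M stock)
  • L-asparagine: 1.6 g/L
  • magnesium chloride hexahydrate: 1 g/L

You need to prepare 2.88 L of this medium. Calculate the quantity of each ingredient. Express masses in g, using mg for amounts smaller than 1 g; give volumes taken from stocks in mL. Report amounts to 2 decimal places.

Working volume: 2.88 L.
sodium bicarbonate: C1V1 = C2V2 → 9.79 mM × 2880 mL ÷ 468 mM = 60.25 mL
spectinomycin: C1V1 = C2V2 → 91.5 µg/mL × 2880 mL ÷ 49200 µg/mL = 5.36 mL
nicotinic acid: 14.7 mg/L × 2.88 L = 42.34 mg
ferric chloride: C1V1 = C2V2 → 0.285 mM × 2880 mL ÷ 37.1 mM = 22.12 mL
L-asparagine: 1.6 g/L × 2.88 L = 4.61 g
magnesium chloride hexahydrate: 1 g/L × 2.88 L = 2.88 g

sodium bicarbonate 60.25 mL; spectinomycin 5.36 mL; nicotinic acid 42.34 mg; ferric chloride 22.12 mL; L-asparagine 4.61 g; magnesium chloride hexahydrate 2.88 g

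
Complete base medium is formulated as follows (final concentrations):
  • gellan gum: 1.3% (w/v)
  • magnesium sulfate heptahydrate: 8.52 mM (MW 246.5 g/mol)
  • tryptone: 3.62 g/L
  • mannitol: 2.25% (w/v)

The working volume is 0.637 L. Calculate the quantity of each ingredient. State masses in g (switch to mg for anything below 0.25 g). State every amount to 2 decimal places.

gellan gum 8.28 g; magnesium sulfate heptahydrate 1.34 g; tryptone 2.31 g; mannitol 14.33 g

Scale factor relative to 1 L: 0.637.
gellan gum: 1.3 g per 100 mL × 637 mL ÷ 100 = 8.28 g
magnesium sulfate heptahydrate: 8.52 mmol/L × 246.5 g/mol × 0.637 L ÷ 1000 = 1.34 g
tryptone: 3.62 g/L × 0.637 L = 2.31 g
mannitol: 2.25% w/v = 22.5 g/L → 22.5 × 0.637 L = 14.33 g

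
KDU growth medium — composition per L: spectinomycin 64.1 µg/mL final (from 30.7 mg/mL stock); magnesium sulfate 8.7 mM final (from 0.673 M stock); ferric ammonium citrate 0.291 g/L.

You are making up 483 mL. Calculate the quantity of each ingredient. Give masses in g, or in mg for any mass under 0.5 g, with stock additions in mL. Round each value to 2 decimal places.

spectinomycin 1.01 mL; magnesium sulfate 6.24 mL; ferric ammonium citrate 140.55 mg

Scale factor relative to 1 L: 0.483.
spectinomycin: dilute stock: 64.1 µg/mL × 483 mL ÷ 30700 µg/mL = 1.01 mL
magnesium sulfate: dilute stock: 8.7 mM × 483 mL ÷ 673 mM = 6.24 mL
ferric ammonium citrate: 0.291 g/L × 0.483 L = 0.140553 g = 140.55 mg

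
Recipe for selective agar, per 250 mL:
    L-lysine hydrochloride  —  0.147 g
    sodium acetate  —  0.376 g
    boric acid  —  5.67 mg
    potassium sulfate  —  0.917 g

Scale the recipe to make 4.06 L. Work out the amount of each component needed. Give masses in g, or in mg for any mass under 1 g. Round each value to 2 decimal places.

L-lysine hydrochloride 2.39 g; sodium acetate 6.11 g; boric acid 92.08 mg; potassium sulfate 14.89 g

Ratio of target to recipe volume: 4060 / 250 = 16.24.
L-lysine hydrochloride: 0.147 g × (4060 mL / 250 mL) = 2.39 g
sodium acetate: 0.376 g × (4060 mL / 250 mL) = 6.11 g
boric acid: 5.67 mg × (4060 mL / 250 mL) = 92.08 mg
potassium sulfate: 0.917 g × (4060 mL / 250 mL) = 14.89 g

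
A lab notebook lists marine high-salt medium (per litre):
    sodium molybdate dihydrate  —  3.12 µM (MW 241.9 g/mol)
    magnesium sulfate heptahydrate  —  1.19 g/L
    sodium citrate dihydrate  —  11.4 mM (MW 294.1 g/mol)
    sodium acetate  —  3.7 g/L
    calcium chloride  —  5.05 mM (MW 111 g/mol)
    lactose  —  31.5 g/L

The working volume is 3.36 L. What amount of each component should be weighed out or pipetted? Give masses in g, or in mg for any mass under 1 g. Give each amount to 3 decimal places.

Working volume: 3.36 L.
sodium molybdate dihydrate: 3.12 µmol/L × 241.9 g/mol × 3.36 L ÷ 1000 = 2.536 mg
magnesium sulfate heptahydrate: 1.19 g/L × 3.36 L = 3.998 g
sodium citrate dihydrate: 11.4 mmol/L × 294.1 g/mol × 3.36 L ÷ 1000 = 11.265 g
sodium acetate: 3.7 g/L × 3.36 L = 12.432 g
calcium chloride: 5.05 mmol/L × 111 g/mol × 3.36 L ÷ 1000 = 1.883 g
lactose: 31.5 g/L × 3.36 L = 105.840 g

sodium molybdate dihydrate 2.536 mg; magnesium sulfate heptahydrate 3.998 g; sodium citrate dihydrate 11.265 g; sodium acetate 12.432 g; calcium chloride 1.883 g; lactose 105.840 g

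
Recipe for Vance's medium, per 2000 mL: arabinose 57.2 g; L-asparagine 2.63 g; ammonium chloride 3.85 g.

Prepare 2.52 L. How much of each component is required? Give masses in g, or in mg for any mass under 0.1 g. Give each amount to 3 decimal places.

arabinose 72.072 g; L-asparagine 3.314 g; ammonium chloride 4.851 g

Ratio of target to recipe volume: 2520 / 2000 = 1.26.
arabinose: 57.2 g × (2520 mL / 2000 mL) = 72.072 g
L-asparagine: 2.63 g × (2520 mL / 2000 mL) = 3.314 g
ammonium chloride: 3.85 g × (2520 mL / 2000 mL) = 4.851 g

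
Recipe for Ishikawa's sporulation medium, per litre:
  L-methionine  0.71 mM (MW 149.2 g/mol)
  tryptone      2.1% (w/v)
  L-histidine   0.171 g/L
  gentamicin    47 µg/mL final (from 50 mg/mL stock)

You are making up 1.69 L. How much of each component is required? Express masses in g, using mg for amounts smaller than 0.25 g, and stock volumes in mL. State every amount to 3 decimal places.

L-methionine 179.025 mg; tryptone 35.490 g; L-histidine 0.289 g; gentamicin 1.589 mL

Scale factor relative to 1 L: 1.69.
L-methionine: 0.71 mmol/L × 149.2 mg/mmol × 1.69 L = 179.025 mg
tryptone: 2.1% w/v = 21 g/L → 21 × 1.69 L = 35.490 g
L-histidine: 0.171 g/L × 1.69 L = 0.289 g
gentamicin: dilute stock: 47 µg/mL × 1690 mL ÷ 50000 µg/mL = 1.589 mL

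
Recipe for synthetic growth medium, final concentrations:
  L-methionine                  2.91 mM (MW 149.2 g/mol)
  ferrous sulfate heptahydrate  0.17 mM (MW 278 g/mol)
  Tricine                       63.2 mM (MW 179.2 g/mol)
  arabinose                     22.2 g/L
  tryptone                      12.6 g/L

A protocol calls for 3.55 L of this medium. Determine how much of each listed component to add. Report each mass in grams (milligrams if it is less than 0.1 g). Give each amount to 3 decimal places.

L-methionine 1.541 g; ferrous sulfate heptahydrate 0.168 g; Tricine 40.205 g; arabinose 78.810 g; tryptone 44.730 g

Working volume: 3.55 L.
L-methionine: 2.91 mmol/L × 149.2 g/mol × 3.55 L ÷ 1000 = 1.541 g
ferrous sulfate heptahydrate: 0.17 mmol/L × 278 g/mol × 3.55 L ÷ 1000 = 0.168 g
Tricine: 63.2 mmol/L × 179.2 g/mol × 3.55 L ÷ 1000 = 40.205 g
arabinose: 22.2 g/L × 3.55 L = 78.810 g
tryptone: 12.6 g/L × 3.55 L = 44.730 g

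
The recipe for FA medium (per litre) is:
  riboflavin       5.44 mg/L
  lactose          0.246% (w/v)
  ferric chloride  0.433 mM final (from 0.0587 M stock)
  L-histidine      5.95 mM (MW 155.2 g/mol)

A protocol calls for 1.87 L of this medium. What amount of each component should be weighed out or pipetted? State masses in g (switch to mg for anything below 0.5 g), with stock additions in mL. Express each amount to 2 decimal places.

riboflavin 10.17 mg; lactose 4.60 g; ferric chloride 13.79 mL; L-histidine 1.73 g

Working volume: 1.87 L.
riboflavin: 5.44 mg/L × 1.87 L = 10.17 mg
lactose: 0.246 g per 100 mL × 1870 mL ÷ 100 = 4.60 g
ferric chloride: dilute stock: 0.433 mM × 1870 mL ÷ 58.7 mM = 13.79 mL
L-histidine: 5.95 mmol/L × 155.2 g/mol × 1.87 L ÷ 1000 = 1.73 g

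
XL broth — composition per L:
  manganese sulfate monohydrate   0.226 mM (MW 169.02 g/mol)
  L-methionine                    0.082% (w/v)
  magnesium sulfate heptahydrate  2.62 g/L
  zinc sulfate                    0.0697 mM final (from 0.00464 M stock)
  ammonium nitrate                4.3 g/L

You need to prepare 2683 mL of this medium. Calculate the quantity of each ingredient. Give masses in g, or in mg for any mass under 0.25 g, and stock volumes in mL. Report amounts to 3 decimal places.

Working volume: 2683 mL = 2.683 L.
manganese sulfate monohydrate: 0.226 mmol/L × 169.02 mg/mmol × 2.683 L = 102.487 mg
L-methionine: 0.082% w/v = 0.82 g/L → 0.82 × 2.683 L = 2.200 g
magnesium sulfate heptahydrate: 2.62 g/L × 2.683 L = 7.029 g
zinc sulfate: V = C2·V2/C1 = 0.0697 mM × 2683 mL ÷ 4.64 mM = 40.303 mL
ammonium nitrate: 4.3 g/L × 2.683 L = 11.537 g

manganese sulfate monohydrate 102.487 mg; L-methionine 2.200 g; magnesium sulfate heptahydrate 7.029 g; zinc sulfate 40.303 mL; ammonium nitrate 11.537 g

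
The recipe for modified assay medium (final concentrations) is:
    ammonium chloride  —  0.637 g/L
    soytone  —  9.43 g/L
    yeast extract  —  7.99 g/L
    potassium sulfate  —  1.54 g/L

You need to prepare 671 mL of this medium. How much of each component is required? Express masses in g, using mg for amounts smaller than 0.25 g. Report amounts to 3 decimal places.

Target volume = 671 mL = 0.671 L.
ammonium chloride: 0.637 g/L × 0.671 L = 0.427 g
soytone: 9.43 g/L × 0.671 L = 6.328 g
yeast extract: 7.99 g/L × 0.671 L = 5.361 g
potassium sulfate: 1.54 g/L × 0.671 L = 1.033 g

ammonium chloride 0.427 g; soytone 6.328 g; yeast extract 5.361 g; potassium sulfate 1.033 g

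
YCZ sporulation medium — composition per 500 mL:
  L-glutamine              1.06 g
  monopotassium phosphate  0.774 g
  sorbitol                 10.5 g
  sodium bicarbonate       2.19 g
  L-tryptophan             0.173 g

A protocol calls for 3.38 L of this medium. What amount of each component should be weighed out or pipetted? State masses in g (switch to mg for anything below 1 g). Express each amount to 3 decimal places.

L-glutamine 7.166 g; monopotassium phosphate 5.232 g; sorbitol 70.980 g; sodium bicarbonate 14.804 g; L-tryptophan 1.169 g

Ratio of target to recipe volume: 3380 / 500 = 6.76.
L-glutamine: 1.06 g × (3380 mL / 500 mL) = 7.166 g
monopotassium phosphate: 0.774 g × (3380 mL / 500 mL) = 5.232 g
sorbitol: 10.5 g × (3380 mL / 500 mL) = 70.980 g
sodium bicarbonate: 2.19 g × (3380 mL / 500 mL) = 14.804 g
L-tryptophan: 0.173 g × (3380 mL / 500 mL) = 1.169 g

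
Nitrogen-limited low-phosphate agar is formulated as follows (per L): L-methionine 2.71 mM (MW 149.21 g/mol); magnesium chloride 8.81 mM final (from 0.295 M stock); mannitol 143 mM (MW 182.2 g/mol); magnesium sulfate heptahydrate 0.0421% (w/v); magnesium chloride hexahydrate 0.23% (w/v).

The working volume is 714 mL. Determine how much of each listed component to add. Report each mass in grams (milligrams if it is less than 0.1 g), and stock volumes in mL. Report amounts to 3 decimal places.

L-methionine 0.289 g; magnesium chloride 21.323 mL; mannitol 18.603 g; magnesium sulfate heptahydrate 0.301 g; magnesium chloride hexahydrate 1.642 g

Target volume = 714 mL = 0.714 L.
L-methionine: 2.71 mmol/L × 149.21 g/mol × 0.714 L ÷ 1000 = 0.289 g
magnesium chloride: dilute stock: 8.81 mM × 714 mL ÷ 295 mM = 21.323 mL
mannitol: 143 mmol/L × 182.2 g/mol × 0.714 L ÷ 1000 = 18.603 g
magnesium sulfate heptahydrate: 0.0421 g per 100 mL × 714 mL ÷ 100 = 0.301 g
magnesium chloride hexahydrate: 0.23% w/v = 2.3 g/L → 2.3 × 0.714 L = 1.642 g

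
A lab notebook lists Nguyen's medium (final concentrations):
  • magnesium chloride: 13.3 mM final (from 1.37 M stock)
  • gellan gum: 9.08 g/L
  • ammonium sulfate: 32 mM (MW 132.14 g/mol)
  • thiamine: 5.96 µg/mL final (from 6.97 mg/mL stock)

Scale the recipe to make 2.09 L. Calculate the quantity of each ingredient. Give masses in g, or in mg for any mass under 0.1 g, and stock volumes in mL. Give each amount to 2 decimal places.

Scale factor relative to 1 L: 2.09.
magnesium chloride: V = C2·V2/C1 = 13.3 mM × 2090 mL ÷ 1370 mM = 20.29 mL
gellan gum: 9.08 g/L × 2.09 L = 18.98 g
ammonium sulfate: 32 mmol/L × 132.14 g/mol × 2.09 L ÷ 1000 = 8.84 g
thiamine: V = C2·V2/C1 = 5.96 µg/mL × 2090 mL ÷ 6970 µg/mL = 1.79 mL

magnesium chloride 20.29 mL; gellan gum 18.98 g; ammonium sulfate 8.84 g; thiamine 1.79 mL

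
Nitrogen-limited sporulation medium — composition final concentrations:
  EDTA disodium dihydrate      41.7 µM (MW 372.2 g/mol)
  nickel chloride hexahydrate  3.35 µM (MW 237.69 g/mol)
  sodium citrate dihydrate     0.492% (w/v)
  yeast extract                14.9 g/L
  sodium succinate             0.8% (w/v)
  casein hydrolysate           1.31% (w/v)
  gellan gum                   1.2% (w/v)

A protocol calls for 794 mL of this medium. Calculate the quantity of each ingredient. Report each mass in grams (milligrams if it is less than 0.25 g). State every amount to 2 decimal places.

EDTA disodium dihydrate 12.32 mg; nickel chloride hexahydrate 0.63 mg; sodium citrate dihydrate 3.91 g; yeast extract 11.83 g; sodium succinate 6.35 g; casein hydrolysate 10.40 g; gellan gum 9.53 g

Scale factor relative to 1 L: 0.794.
EDTA disodium dihydrate: 41.7 µmol/L × 372.2 g/mol × 0.794 L ÷ 1000 = 12.32 mg
nickel chloride hexahydrate: 3.35 µmol/L × 237.69 g/mol × 0.794 L ÷ 1000 = 0.63 mg
sodium citrate dihydrate: 0.492 g per 100 mL × 794 mL ÷ 100 = 3.91 g
yeast extract: 14.9 g/L × 0.794 L = 11.83 g
sodium succinate: 0.8 g per 100 mL × 794 mL ÷ 100 = 6.35 g
casein hydrolysate: 1.31% w/v = 13.1 g/L → 13.1 × 0.794 L = 10.40 g
gellan gum: 1.2% w/v = 12 g/L → 12 × 0.794 L = 9.53 g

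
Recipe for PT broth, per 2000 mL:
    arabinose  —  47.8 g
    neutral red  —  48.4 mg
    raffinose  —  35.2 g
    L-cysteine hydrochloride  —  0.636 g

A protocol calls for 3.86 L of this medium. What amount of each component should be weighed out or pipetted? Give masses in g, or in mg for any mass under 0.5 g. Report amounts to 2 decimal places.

Scale factor = 3860 mL / 2000 mL = 1.93.
arabinose: 47.8 g × (3860 mL / 2000 mL) = 92.25 g
neutral red: 48.4 mg × (3860 mL / 2000 mL) = 93.41 mg
raffinose: 35.2 g × (3860 mL / 2000 mL) = 67.94 g
L-cysteine hydrochloride: 0.636 g × (3860 mL / 2000 mL) = 1.23 g

arabinose 92.25 g; neutral red 93.41 mg; raffinose 67.94 g; L-cysteine hydrochloride 1.23 g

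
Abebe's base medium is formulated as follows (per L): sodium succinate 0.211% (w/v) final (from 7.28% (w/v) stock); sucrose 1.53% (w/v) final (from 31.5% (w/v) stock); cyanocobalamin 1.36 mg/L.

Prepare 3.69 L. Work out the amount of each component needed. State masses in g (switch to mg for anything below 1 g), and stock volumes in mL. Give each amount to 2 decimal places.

sodium succinate 106.95 mL; sucrose 179.23 mL; cyanocobalamin 5.02 mg

Working volume: 3.69 L.
sodium succinate: V = C2·V2/C1 = 0.211% ÷ 7.28% × 3690 mL = 106.95 mL
sucrose: V = C2·V2/C1 = 1.53% ÷ 31.5% × 3690 mL = 179.23 mL
cyanocobalamin: 1.36 mg/L × 3.69 L = 5.02 mg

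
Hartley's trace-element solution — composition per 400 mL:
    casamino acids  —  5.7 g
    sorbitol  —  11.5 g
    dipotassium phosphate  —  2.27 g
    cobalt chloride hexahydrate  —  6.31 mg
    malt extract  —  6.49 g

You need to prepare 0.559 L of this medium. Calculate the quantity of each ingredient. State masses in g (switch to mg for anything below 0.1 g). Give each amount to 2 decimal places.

Scale factor = 559 mL / 400 mL = 1.3975.
casamino acids: 5.7 g × (559 mL / 400 mL) = 7.97 g
sorbitol: 11.5 g × (559 mL / 400 mL) = 16.07 g
dipotassium phosphate: 2.27 g × (559 mL / 400 mL) = 3.17 g
cobalt chloride hexahydrate: 6.31 mg × (559 mL / 400 mL) = 8.82 mg
malt extract: 6.49 g × (559 mL / 400 mL) = 9.07 g

casamino acids 7.97 g; sorbitol 16.07 g; dipotassium phosphate 3.17 g; cobalt chloride hexahydrate 8.82 mg; malt extract 9.07 g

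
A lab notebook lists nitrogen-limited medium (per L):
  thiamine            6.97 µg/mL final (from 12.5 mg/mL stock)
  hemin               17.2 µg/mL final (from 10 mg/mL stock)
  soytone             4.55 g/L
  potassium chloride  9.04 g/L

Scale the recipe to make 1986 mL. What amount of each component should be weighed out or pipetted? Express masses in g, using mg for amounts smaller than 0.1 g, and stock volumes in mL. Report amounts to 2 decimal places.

Target volume = 1986 mL = 1.986 L.
thiamine: V = C2·V2/C1 = 6.97 µg/mL × 1986 mL ÷ 12500 µg/mL = 1.11 mL
hemin: V = C2·V2/C1 = 17.2 µg/mL × 1986 mL ÷ 10000 µg/mL = 3.42 mL
soytone: 4.55 g/L × 1.986 L = 9.04 g
potassium chloride: 9.04 g/L × 1.986 L = 17.95 g

thiamine 1.11 mL; hemin 3.42 mL; soytone 9.04 g; potassium chloride 17.95 g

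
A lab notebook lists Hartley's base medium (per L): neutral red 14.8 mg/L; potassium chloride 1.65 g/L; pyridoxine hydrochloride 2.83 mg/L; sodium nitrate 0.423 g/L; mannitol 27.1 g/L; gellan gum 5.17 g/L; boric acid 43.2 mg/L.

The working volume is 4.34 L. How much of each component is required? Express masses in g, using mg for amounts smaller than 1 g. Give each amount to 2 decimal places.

neutral red 64.23 mg; potassium chloride 7.16 g; pyridoxine hydrochloride 12.28 mg; sodium nitrate 1.84 g; mannitol 117.61 g; gellan gum 22.44 g; boric acid 187.49 mg

Working volume: 4.34 L.
neutral red: 14.8 mg/L × 4.34 L = 64.23 mg
potassium chloride: 1.65 g/L × 4.34 L = 7.16 g
pyridoxine hydrochloride: 2.83 mg/L × 4.34 L = 12.28 mg
sodium nitrate: 0.423 g/L × 4.34 L = 1.84 g
mannitol: 27.1 g/L × 4.34 L = 117.61 g
gellan gum: 5.17 g/L × 4.34 L = 22.44 g
boric acid: 43.2 mg/L × 4.34 L = 187.49 mg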